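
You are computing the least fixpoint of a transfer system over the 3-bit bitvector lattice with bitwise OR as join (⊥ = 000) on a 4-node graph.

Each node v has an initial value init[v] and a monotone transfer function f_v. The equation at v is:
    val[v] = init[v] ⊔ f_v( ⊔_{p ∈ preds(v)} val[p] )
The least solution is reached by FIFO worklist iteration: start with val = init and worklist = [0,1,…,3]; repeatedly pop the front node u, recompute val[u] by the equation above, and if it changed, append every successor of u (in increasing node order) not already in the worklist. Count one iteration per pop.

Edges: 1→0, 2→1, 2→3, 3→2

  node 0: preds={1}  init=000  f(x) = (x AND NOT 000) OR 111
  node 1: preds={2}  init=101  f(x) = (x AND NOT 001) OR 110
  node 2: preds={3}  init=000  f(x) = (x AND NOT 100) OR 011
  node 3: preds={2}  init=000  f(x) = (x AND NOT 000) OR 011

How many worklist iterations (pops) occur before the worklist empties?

Iteration log — 7 steps:
  step 1. node 0  ⊔preds=101  new=111  old=000  +wl: 
  step 2. node 1  ⊔preds=000  new=111  old=101  +wl: 0
  step 3. node 2  ⊔preds=000  new=011  old=000  +wl: 1
  step 4. node 3  ⊔preds=011  new=011  old=000  +wl: 2
  step 5. node 0  ⊔preds=111  new=111  stable
  step 6. node 1  ⊔preds=011  new=111  stable
  step 7. node 2  ⊔preds=011  new=011  stable

Least fixpoint reached:
  node 0: 111
  node 1: 111
  node 2: 011
  node 3: 011

7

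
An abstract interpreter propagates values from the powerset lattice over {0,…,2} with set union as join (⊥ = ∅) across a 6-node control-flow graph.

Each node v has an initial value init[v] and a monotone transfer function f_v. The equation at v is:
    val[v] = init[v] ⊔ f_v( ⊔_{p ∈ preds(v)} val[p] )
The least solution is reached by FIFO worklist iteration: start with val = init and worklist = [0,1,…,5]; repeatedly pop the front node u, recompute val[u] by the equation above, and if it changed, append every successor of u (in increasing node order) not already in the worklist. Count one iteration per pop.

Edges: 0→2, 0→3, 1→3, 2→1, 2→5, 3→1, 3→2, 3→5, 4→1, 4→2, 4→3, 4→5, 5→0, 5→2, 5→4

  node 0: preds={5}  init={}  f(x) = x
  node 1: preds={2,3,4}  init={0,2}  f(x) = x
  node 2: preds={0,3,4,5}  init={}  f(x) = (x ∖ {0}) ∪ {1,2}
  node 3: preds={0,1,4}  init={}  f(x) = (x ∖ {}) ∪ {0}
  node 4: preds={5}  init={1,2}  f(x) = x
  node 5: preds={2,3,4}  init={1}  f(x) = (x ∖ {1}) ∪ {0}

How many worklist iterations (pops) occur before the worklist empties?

Worklist (14 pops):
  #1 pop 0: in={1} → {1} (was {}); enqueue []
  #2 pop 1: in={1,2} → {0,1,2} (was {0,2}); enqueue []
  #3 pop 2: in={1,2} → {1,2} (was {}); enqueue [1]
  #4 pop 3: in={0,1,2} → {0,1,2} (was {}); enqueue [2]
  #5 pop 4: in={1} → {1,2} (no change)
  #6 pop 5: in={0,1,2} → {0,1,2} (was {1}); enqueue [0,4]
  #7 pop 1: in={0,1,2} → {0,1,2} (no change)
  #8 pop 2: in={0,1,2} → {1,2} (no change)
  #9 pop 0: in={0,1,2} → {0,1,2} (was {1}); enqueue [2,3]
  #10 pop 4: in={0,1,2} → {0,1,2} (was {1,2}); enqueue [1,5]
  #11 pop 2: in={0,1,2} → {1,2} (no change)
  #12 pop 3: in={0,1,2} → {0,1,2} (no change)
  #13 pop 1: in={0,1,2} → {0,1,2} (no change)
  #14 pop 5: in={0,1,2} → {0,1,2} (no change)

Fixpoint:
  val[0] = {0,1,2}
  val[1] = {0,1,2}
  val[2] = {1,2}
  val[3] = {0,1,2}
  val[4] = {0,1,2}
  val[5] = {0,1,2}

14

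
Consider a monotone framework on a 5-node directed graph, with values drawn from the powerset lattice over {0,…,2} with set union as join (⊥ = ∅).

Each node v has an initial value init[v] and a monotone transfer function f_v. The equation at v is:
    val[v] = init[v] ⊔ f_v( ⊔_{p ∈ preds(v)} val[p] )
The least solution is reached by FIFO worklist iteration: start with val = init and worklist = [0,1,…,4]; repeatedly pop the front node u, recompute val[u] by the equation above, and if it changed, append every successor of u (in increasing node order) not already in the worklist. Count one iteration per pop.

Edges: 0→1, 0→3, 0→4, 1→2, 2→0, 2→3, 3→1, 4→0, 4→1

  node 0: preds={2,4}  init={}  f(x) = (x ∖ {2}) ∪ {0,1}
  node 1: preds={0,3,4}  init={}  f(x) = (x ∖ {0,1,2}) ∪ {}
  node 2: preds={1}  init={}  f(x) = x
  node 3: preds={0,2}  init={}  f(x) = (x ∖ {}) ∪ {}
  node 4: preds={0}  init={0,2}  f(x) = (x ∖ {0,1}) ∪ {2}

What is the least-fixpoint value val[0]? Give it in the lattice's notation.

Iteration log — 6 steps:
  step 1. node 0  ⊔preds={0,2}  new={0,1}  old={}  +wl: 
  step 2. node 1  ⊔preds={0,1,2}  new={}  stable
  step 3. node 2  ⊔preds={}  new={}  stable
  step 4. node 3  ⊔preds={0,1}  new={0,1}  old={}  +wl: 1
  step 5. node 4  ⊔preds={0,1}  new={0,2}  stable
  step 6. node 1  ⊔preds={0,1,2}  new={}  stable

Least fixpoint reached:
  node 0: {0,1}
  node 1: {}
  node 2: {}
  node 3: {0,1}
  node 4: {0,2}

{0,1}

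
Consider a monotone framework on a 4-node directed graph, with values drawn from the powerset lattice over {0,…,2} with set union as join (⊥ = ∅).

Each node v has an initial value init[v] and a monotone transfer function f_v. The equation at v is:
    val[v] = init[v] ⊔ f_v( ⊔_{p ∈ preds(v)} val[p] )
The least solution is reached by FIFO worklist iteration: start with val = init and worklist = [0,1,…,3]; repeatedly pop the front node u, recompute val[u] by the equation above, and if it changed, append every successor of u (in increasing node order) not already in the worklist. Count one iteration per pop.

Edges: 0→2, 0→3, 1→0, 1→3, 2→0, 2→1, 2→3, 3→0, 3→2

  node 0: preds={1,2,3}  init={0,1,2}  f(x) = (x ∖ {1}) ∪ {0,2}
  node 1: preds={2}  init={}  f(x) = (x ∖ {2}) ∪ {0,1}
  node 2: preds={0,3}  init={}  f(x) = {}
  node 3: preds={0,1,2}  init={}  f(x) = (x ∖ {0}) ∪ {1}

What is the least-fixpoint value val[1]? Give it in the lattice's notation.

Worklist (6 pops):
  #1 pop 0: in={} → {0,1,2} (no change)
  #2 pop 1: in={} → {0,1} (was {}); enqueue [0]
  #3 pop 2: in={0,1,2} → {} (no change)
  #4 pop 3: in={0,1,2} → {1,2} (was {}); enqueue [2]
  #5 pop 0: in={0,1,2} → {0,1,2} (no change)
  #6 pop 2: in={0,1,2} → {} (no change)

Fixpoint:
  val[0] = {0,1,2}
  val[1] = {0,1}
  val[2] = {}
  val[3] = {1,2}

{0,1}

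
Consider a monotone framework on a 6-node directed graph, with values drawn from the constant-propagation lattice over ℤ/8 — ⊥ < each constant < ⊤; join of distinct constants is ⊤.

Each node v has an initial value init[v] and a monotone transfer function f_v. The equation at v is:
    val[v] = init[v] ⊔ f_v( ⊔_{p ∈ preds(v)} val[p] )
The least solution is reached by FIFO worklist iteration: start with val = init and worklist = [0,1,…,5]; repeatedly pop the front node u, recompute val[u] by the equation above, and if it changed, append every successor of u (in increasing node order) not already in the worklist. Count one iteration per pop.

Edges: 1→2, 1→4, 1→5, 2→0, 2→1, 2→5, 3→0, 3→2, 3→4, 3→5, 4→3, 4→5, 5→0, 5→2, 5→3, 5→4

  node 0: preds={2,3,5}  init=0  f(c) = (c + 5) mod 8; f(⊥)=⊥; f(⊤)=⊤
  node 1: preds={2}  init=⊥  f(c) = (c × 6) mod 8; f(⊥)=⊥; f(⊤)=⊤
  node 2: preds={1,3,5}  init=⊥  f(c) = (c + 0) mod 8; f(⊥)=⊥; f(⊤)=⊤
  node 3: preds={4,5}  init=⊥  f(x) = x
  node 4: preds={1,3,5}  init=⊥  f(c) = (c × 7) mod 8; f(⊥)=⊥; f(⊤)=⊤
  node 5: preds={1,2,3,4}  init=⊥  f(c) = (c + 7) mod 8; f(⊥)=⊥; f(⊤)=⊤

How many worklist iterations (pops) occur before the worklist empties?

Worklist (6 pops):
  #1 pop 0: in=⊥ → 0 (no change)
  #2 pop 1: in=⊥ → ⊥ (no change)
  #3 pop 2: in=⊥ → ⊥ (no change)
  #4 pop 3: in=⊥ → ⊥ (no change)
  #5 pop 4: in=⊥ → ⊥ (no change)
  #6 pop 5: in=⊥ → ⊥ (no change)

Fixpoint:
  val[0] = 0
  val[1] = ⊥
  val[2] = ⊥
  val[3] = ⊥
  val[4] = ⊥
  val[5] = ⊥

6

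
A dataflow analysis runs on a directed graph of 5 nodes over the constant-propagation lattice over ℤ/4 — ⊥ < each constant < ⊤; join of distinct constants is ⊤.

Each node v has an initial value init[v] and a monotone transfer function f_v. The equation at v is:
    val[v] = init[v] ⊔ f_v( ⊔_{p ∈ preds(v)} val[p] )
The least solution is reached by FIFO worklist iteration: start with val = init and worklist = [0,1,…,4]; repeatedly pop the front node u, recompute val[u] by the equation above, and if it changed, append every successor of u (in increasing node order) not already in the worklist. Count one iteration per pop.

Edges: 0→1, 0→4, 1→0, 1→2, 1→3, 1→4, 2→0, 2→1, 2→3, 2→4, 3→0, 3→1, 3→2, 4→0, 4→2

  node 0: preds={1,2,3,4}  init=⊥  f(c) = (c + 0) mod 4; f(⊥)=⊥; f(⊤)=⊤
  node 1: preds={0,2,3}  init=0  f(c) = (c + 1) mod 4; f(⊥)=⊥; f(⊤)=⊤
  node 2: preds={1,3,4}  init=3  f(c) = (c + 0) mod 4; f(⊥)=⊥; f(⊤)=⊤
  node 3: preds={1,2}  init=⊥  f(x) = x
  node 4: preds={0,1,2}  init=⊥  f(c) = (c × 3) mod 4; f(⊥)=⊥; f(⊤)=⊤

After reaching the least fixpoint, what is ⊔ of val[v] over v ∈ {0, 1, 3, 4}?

⊤

Trace (8 dequeues):
  [1] u=0 | in ⊤ | out ⊤ | prev ⊥ | push {}
  [2] u=1 | in ⊤ | out ⊤ | prev 0 | push {0}
  [3] u=2 | in ⊤ | out ⊤ | prev 3 | push {1}
  [4] u=3 | in ⊤ | out ⊤ | prev ⊥ | push {2}
  [5] u=4 | in ⊤ | out ⊤ | prev ⊥ | push {}
  [6] u=0 | in ⊤ | out ⊤ | ==
  [7] u=1 | in ⊤ | out ⊤ | ==
  [8] u=2 | in ⊤ | out ⊤ | ==

Converged values:
  [0] ⊤
  [1] ⊤
  [2] ⊤
  [3] ⊤
  [4] ⊤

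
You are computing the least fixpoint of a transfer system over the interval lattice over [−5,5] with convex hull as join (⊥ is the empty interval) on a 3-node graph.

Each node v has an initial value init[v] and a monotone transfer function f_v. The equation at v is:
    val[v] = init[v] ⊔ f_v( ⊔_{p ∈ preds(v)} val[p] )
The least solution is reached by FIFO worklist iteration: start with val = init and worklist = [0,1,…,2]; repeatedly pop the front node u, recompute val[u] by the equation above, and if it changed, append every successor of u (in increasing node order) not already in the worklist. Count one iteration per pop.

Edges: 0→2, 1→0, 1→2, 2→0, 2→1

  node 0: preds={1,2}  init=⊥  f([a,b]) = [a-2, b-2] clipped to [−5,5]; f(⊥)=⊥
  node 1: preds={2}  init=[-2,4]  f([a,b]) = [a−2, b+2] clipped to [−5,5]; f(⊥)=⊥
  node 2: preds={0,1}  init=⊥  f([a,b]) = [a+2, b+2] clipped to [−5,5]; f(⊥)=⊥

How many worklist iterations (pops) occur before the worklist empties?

Trace (12 dequeues):
  [1] u=0 | in [-2,4] | out [-4,2] | prev ⊥ | push {}
  [2] u=1 | in ⊥ | out [-2,4] | ==
  [3] u=2 | in [-4,4] | out [-2,5] | prev ⊥ | push {0,1}
  [4] u=0 | in [-2,5] | out [-4,3] | prev [-4,2] | push {2}
  [5] u=1 | in [-2,5] | out [-4,5] | prev [-2,4] | push {0}
  [6] u=2 | in [-4,5] | out [-2,5] | ==
  [7] u=0 | in [-4,5] | out [-5,3] | prev [-4,3] | push {2}
  [8] u=2 | in [-5,5] | out [-3,5] | prev [-2,5] | push {0,1}
  [9] u=0 | in [-4,5] | out [-5,3] | ==
  [10] u=1 | in [-3,5] | out [-5,5] | prev [-4,5] | push {0,2}
  [11] u=0 | in [-5,5] | out [-5,3] | ==
  [12] u=2 | in [-5,5] | out [-3,5] | ==

Converged values:
  [0] [-5,3]
  [1] [-5,5]
  [2] [-3,5]

12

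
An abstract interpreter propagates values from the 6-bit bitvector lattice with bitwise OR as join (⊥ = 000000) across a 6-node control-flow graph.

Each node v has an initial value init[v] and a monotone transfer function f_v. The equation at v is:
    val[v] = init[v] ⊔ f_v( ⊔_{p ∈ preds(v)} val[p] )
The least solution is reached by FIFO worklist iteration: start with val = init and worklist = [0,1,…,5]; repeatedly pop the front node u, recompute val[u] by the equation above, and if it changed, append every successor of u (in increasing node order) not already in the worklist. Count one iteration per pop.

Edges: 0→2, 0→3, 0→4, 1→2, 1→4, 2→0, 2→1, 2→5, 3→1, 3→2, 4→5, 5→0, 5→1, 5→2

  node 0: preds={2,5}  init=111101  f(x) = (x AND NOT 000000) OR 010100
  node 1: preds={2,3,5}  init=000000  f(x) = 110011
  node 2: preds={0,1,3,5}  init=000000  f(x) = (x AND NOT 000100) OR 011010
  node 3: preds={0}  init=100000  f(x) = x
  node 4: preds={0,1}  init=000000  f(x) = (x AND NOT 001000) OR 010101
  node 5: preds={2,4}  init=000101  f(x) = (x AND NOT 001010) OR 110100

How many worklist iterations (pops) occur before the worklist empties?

13

Worklist (13 pops):
  #1 pop 0: in=000101 → 111101 (no change)
  #2 pop 1: in=100101 → 110011 (was 000000); enqueue []
  #3 pop 2: in=111111 → 111011 (was 000000); enqueue [0,1]
  #4 pop 3: in=111101 → 111101 (was 100000); enqueue [2]
  #5 pop 4: in=111111 → 110111 (was 000000); enqueue []
  #6 pop 5: in=111111 → 110101 (was 000101); enqueue []
  #7 pop 0: in=111111 → 111111 (was 111101); enqueue [3,4]
  #8 pop 1: in=111111 → 110011 (no change)
  #9 pop 2: in=111111 → 111011 (no change)
  #10 pop 3: in=111111 → 111111 (was 111101); enqueue [1,2]
  #11 pop 4: in=111111 → 110111 (no change)
  #12 pop 1: in=111111 → 110011 (no change)
  #13 pop 2: in=111111 → 111011 (no change)

Fixpoint:
  val[0] = 111111
  val[1] = 110011
  val[2] = 111011
  val[3] = 111111
  val[4] = 110111
  val[5] = 110101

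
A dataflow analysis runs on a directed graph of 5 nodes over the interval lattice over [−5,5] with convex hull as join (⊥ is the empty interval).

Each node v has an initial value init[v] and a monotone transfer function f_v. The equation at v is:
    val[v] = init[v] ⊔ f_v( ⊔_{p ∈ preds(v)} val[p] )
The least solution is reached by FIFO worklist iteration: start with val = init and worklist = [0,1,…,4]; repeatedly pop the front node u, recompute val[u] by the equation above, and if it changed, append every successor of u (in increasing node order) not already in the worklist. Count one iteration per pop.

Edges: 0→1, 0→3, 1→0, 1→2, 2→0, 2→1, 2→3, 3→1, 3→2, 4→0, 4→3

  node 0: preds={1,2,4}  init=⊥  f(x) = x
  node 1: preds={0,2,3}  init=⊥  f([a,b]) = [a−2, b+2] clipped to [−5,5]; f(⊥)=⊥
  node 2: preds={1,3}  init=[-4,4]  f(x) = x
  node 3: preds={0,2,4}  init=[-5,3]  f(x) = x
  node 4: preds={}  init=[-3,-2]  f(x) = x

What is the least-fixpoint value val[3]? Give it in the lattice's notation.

[-5,5]

Trace (9 dequeues):
  [1] u=0 | in [-4,4] | out [-4,4] | prev ⊥ | push {}
  [2] u=1 | in [-5,4] | out [-5,5] | prev ⊥ | push {0}
  [3] u=2 | in [-5,5] | out [-5,5] | prev [-4,4] | push {1}
  [4] u=3 | in [-5,5] | out [-5,5] | prev [-5,3] | push {2}
  [5] u=4 | in ⊥ | out [-3,-2] | ==
  [6] u=0 | in [-5,5] | out [-5,5] | prev [-4,4] | push {3}
  [7] u=1 | in [-5,5] | out [-5,5] | ==
  [8] u=2 | in [-5,5] | out [-5,5] | ==
  [9] u=3 | in [-5,5] | out [-5,5] | ==

Converged values:
  [0] [-5,5]
  [1] [-5,5]
  [2] [-5,5]
  [3] [-5,5]
  [4] [-3,-2]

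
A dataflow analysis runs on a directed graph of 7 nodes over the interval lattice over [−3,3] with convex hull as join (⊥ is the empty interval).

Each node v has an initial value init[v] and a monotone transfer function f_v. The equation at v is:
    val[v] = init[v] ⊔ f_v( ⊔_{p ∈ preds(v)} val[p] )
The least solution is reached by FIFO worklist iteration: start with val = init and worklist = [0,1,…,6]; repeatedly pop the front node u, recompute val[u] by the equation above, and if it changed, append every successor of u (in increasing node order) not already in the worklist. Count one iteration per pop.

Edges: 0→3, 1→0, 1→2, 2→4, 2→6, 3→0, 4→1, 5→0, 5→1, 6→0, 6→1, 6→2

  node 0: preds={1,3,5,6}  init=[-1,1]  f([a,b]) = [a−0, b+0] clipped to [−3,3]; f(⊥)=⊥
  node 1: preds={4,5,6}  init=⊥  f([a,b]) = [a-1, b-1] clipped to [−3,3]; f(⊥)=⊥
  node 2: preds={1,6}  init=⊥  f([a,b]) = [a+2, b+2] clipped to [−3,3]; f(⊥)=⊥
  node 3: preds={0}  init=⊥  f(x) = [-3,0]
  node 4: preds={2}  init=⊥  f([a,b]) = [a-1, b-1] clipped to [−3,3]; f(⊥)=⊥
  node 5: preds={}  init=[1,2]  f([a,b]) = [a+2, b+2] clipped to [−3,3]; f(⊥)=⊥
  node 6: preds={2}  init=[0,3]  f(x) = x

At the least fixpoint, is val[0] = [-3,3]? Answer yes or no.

yes

Worklist (10 pops):
  #1 pop 0: in=[0,3] → [-1,3] (was [-1,1]); enqueue []
  #2 pop 1: in=[0,3] → [-1,2] (was ⊥); enqueue [0]
  #3 pop 2: in=[-1,3] → [1,3] (was ⊥); enqueue []
  #4 pop 3: in=[-1,3] → [-3,0] (was ⊥); enqueue []
  #5 pop 4: in=[1,3] → [0,2] (was ⊥); enqueue [1]
  #6 pop 5: in=⊥ → [1,2] (no change)
  #7 pop 6: in=[1,3] → [0,3] (no change)
  #8 pop 0: in=[-3,3] → [-3,3] (was [-1,3]); enqueue [3]
  #9 pop 1: in=[0,3] → [-1,2] (no change)
  #10 pop 3: in=[-3,3] → [-3,0] (no change)

Fixpoint:
  val[0] = [-3,3]
  val[1] = [-1,2]
  val[2] = [1,3]
  val[3] = [-3,0]
  val[4] = [0,2]
  val[5] = [1,2]
  val[6] = [0,3]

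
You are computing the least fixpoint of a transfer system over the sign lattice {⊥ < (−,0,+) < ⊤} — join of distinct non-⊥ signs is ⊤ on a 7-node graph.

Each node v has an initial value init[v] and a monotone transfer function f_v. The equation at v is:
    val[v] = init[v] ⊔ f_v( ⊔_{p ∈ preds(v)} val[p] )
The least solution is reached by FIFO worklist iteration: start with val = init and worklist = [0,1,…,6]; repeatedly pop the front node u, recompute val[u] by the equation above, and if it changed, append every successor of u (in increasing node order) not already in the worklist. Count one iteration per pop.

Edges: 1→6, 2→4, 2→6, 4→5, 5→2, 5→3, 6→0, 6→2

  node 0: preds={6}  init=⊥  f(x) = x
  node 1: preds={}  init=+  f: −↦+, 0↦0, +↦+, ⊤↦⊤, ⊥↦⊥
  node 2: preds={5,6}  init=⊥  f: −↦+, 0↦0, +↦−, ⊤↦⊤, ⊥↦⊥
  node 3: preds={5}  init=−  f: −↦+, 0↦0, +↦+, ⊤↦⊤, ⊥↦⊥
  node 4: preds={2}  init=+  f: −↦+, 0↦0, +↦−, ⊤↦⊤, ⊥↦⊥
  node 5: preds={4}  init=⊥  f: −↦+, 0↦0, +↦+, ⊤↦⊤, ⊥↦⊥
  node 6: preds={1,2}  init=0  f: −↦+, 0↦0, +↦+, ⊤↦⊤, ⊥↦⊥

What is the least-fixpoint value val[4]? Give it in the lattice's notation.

⊤

Worklist (12 pops):
  #1 pop 0: in=0 → 0 (was ⊥); enqueue []
  #2 pop 1: in=⊥ → + (no change)
  #3 pop 2: in=0 → 0 (was ⊥); enqueue []
  #4 pop 3: in=⊥ → − (no change)
  #5 pop 4: in=0 → ⊤ (was +); enqueue []
  #6 pop 5: in=⊤ → ⊤ (was ⊥); enqueue [2,3]
  #7 pop 6: in=⊤ → ⊤ (was 0); enqueue [0]
  #8 pop 2: in=⊤ → ⊤ (was 0); enqueue [4,6]
  #9 pop 3: in=⊤ → ⊤ (was −); enqueue []
  #10 pop 0: in=⊤ → ⊤ (was 0); enqueue []
  #11 pop 4: in=⊤ → ⊤ (no change)
  #12 pop 6: in=⊤ → ⊤ (no change)

Fixpoint:
  val[0] = ⊤
  val[1] = +
  val[2] = ⊤
  val[3] = ⊤
  val[4] = ⊤
  val[5] = ⊤
  val[6] = ⊤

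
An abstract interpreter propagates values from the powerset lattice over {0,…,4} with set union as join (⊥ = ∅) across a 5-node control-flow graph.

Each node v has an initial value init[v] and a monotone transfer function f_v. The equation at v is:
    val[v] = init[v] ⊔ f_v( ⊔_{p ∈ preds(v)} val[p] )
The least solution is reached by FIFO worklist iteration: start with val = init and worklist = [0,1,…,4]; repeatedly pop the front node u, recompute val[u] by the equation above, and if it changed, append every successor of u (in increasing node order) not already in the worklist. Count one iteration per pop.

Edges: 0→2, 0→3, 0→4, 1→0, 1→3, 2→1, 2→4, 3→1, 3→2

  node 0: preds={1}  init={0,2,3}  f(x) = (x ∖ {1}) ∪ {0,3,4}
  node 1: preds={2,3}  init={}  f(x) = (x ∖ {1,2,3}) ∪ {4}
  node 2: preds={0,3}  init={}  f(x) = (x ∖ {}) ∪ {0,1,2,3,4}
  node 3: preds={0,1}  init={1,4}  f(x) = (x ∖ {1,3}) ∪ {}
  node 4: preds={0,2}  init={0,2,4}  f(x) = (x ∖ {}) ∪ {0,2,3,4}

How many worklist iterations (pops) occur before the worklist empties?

10

Trace (10 dequeues):
  [1] u=0 | in {} | out {0,2,3,4} | prev {0,2,3} | push {}
  [2] u=1 | in {1,4} | out {4} | prev {} | push {0}
  [3] u=2 | in {0,1,2,3,4} | out {0,1,2,3,4} | prev {} | push {1}
  [4] u=3 | in {0,2,3,4} | out {0,1,2,4} | prev {1,4} | push {2}
  [5] u=4 | in {0,1,2,3,4} | out {0,1,2,3,4} | prev {0,2,4} | push {}
  [6] u=0 | in {4} | out {0,2,3,4} | ==
  [7] u=1 | in {0,1,2,3,4} | out {0,4} | prev {4} | push {0,3}
  [8] u=2 | in {0,1,2,3,4} | out {0,1,2,3,4} | ==
  [9] u=0 | in {0,4} | out {0,2,3,4} | ==
  [10] u=3 | in {0,2,3,4} | out {0,1,2,4} | ==

Converged values:
  [0] {0,2,3,4}
  [1] {0,4}
  [2] {0,1,2,3,4}
  [3] {0,1,2,4}
  [4] {0,1,2,3,4}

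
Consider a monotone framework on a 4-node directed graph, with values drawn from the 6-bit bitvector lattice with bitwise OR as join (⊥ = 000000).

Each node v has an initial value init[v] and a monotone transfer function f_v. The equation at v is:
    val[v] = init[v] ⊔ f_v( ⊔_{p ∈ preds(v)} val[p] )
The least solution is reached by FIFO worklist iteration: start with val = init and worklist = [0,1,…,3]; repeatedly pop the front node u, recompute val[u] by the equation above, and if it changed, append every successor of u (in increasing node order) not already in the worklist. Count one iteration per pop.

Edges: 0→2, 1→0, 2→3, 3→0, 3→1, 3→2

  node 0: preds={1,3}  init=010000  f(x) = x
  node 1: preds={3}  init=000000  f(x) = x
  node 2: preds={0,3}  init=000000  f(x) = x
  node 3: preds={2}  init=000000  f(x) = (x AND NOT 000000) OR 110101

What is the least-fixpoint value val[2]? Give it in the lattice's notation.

Worklist (9 pops):
  #1 pop 0: in=000000 → 010000 (no change)
  #2 pop 1: in=000000 → 000000 (no change)
  #3 pop 2: in=010000 → 010000 (was 000000); enqueue []
  #4 pop 3: in=010000 → 110101 (was 000000); enqueue [0,1,2]
  #5 pop 0: in=110101 → 110101 (was 010000); enqueue []
  #6 pop 1: in=110101 → 110101 (was 000000); enqueue [0]
  #7 pop 2: in=110101 → 110101 (was 010000); enqueue [3]
  #8 pop 0: in=110101 → 110101 (no change)
  #9 pop 3: in=110101 → 110101 (no change)

Fixpoint:
  val[0] = 110101
  val[1] = 110101
  val[2] = 110101
  val[3] = 110101

110101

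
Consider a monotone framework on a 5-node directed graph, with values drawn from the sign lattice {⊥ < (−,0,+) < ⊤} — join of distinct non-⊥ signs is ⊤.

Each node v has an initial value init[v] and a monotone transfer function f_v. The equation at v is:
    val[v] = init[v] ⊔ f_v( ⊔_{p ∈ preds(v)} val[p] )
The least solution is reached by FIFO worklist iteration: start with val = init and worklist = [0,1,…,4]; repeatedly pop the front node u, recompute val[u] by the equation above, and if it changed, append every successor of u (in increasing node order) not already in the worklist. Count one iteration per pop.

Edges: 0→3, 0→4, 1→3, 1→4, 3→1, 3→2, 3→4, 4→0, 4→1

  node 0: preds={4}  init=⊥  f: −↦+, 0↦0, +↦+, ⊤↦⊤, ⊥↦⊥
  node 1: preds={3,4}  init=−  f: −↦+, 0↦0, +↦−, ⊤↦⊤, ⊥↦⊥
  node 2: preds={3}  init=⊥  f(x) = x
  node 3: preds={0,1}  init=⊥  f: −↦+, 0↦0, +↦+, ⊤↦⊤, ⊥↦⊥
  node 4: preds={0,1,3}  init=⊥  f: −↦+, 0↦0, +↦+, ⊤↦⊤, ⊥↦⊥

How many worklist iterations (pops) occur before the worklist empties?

Trace (12 dequeues):
  [1] u=0 | in ⊥ | out ⊥ | ==
  [2] u=1 | in ⊥ | out − | ==
  [3] u=2 | in ⊥ | out ⊥ | ==
  [4] u=3 | in − | out + | prev ⊥ | push {1,2}
  [5] u=4 | in ⊤ | out ⊤ | prev ⊥ | push {0}
  [6] u=1 | in ⊤ | out ⊤ | prev − | push {3,4}
  [7] u=2 | in + | out + | prev ⊥ | push {}
  [8] u=0 | in ⊤ | out ⊤ | prev ⊥ | push {}
  [9] u=3 | in ⊤ | out ⊤ | prev + | push {1,2}
  [10] u=4 | in ⊤ | out ⊤ | ==
  [11] u=1 | in ⊤ | out ⊤ | ==
  [12] u=2 | in ⊤ | out ⊤ | prev + | push {}

Converged values:
  [0] ⊤
  [1] ⊤
  [2] ⊤
  [3] ⊤
  [4] ⊤

12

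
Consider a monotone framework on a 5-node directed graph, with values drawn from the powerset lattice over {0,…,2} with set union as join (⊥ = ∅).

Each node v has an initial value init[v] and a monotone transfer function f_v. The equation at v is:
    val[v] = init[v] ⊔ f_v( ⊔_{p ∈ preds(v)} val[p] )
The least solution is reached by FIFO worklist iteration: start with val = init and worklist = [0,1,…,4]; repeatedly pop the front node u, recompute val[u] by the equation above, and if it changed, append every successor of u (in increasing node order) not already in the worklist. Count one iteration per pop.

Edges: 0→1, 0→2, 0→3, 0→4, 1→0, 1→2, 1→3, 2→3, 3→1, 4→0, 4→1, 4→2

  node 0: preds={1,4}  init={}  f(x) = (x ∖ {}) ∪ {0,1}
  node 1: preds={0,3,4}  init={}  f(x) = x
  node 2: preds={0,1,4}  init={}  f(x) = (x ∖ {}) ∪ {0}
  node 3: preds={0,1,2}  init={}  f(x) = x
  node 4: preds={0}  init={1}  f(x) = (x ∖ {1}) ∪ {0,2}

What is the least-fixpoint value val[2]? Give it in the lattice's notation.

{0,1,2}

Worklist (12 pops):
  #1 pop 0: in={1} → {0,1} (was {}); enqueue []
  #2 pop 1: in={0,1} → {0,1} (was {}); enqueue [0]
  #3 pop 2: in={0,1} → {0,1} (was {}); enqueue []
  #4 pop 3: in={0,1} → {0,1} (was {}); enqueue [1]
  #5 pop 4: in={0,1} → {0,1,2} (was {1}); enqueue [2]
  #6 pop 0: in={0,1,2} → {0,1,2} (was {0,1}); enqueue [3,4]
  #7 pop 1: in={0,1,2} → {0,1,2} (was {0,1}); enqueue [0]
  #8 pop 2: in={0,1,2} → {0,1,2} (was {0,1}); enqueue []
  #9 pop 3: in={0,1,2} → {0,1,2} (was {0,1}); enqueue [1]
  #10 pop 4: in={0,1,2} → {0,1,2} (no change)
  #11 pop 0: in={0,1,2} → {0,1,2} (no change)
  #12 pop 1: in={0,1,2} → {0,1,2} (no change)

Fixpoint:
  val[0] = {0,1,2}
  val[1] = {0,1,2}
  val[2] = {0,1,2}
  val[3] = {0,1,2}
  val[4] = {0,1,2}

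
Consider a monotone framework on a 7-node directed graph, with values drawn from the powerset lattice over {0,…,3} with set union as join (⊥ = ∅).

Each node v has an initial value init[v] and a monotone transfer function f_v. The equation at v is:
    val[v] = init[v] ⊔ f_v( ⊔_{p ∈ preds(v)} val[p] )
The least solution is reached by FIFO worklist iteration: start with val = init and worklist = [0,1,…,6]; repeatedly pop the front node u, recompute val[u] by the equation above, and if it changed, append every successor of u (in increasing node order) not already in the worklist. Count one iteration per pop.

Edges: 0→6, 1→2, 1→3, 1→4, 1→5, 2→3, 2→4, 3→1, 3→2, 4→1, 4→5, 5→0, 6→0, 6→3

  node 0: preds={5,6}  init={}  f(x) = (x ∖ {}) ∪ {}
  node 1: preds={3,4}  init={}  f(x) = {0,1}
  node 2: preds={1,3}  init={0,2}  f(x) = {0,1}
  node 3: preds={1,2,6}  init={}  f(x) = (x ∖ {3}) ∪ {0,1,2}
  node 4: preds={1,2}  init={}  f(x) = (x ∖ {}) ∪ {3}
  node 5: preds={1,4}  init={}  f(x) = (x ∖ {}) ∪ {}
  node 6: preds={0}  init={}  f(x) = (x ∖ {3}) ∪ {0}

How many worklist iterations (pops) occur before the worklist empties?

14

Iteration log — 14 steps:
  step 1. node 0  ⊔preds={}  new={}  stable
  step 2. node 1  ⊔preds={}  new={0,1}  old={}  +wl: 
  step 3. node 2  ⊔preds={0,1}  new={0,1,2}  old={0,2}  +wl: 
  step 4. node 3  ⊔preds={0,1,2}  new={0,1,2}  old={}  +wl: 1,2
  step 5. node 4  ⊔preds={0,1,2}  new={0,1,2,3}  old={}  +wl: 
  step 6. node 5  ⊔preds={0,1,2,3}  new={0,1,2,3}  old={}  +wl: 0
  step 7. node 6  ⊔preds={}  new={0}  old={}  +wl: 3
  step 8. node 1  ⊔preds={0,1,2,3}  new={0,1}  stable
  step 9. node 2  ⊔preds={0,1,2}  new={0,1,2}  stable
  step 10. node 0  ⊔preds={0,1,2,3}  new={0,1,2,3}  old={}  +wl: 6
  step 11. node 3  ⊔preds={0,1,2}  new={0,1,2}  stable
  step 12. node 6  ⊔preds={0,1,2,3}  new={0,1,2}  old={0}  +wl: 0,3
  step 13. node 0  ⊔preds={0,1,2,3}  new={0,1,2,3}  stable
  step 14. node 3  ⊔preds={0,1,2}  new={0,1,2}  stable

Least fixpoint reached:
  node 0: {0,1,2,3}
  node 1: {0,1}
  node 2: {0,1,2}
  node 3: {0,1,2}
  node 4: {0,1,2,3}
  node 5: {0,1,2,3}
  node 6: {0,1,2}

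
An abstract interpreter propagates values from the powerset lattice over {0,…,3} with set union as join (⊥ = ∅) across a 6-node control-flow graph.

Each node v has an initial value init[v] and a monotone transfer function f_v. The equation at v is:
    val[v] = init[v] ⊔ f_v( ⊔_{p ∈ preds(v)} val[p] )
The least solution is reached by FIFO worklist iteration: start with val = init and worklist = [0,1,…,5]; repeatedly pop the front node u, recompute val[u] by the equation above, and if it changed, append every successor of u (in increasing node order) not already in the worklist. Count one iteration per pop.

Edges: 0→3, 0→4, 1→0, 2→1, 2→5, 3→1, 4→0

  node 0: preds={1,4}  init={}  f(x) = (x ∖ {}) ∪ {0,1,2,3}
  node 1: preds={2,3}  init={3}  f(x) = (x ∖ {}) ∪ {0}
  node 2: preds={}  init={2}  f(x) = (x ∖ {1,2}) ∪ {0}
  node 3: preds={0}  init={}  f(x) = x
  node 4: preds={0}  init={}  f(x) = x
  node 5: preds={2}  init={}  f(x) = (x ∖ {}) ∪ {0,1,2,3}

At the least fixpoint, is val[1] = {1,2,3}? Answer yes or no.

no

Iteration log — 9 steps:
  step 1. node 0  ⊔preds={3}  new={0,1,2,3}  old={}  +wl: 
  step 2. node 1  ⊔preds={2}  new={0,2,3}  old={3}  +wl: 0
  step 3. node 2  ⊔preds={}  new={0,2}  old={2}  +wl: 1
  step 4. node 3  ⊔preds={0,1,2,3}  new={0,1,2,3}  old={}  +wl: 
  step 5. node 4  ⊔preds={0,1,2,3}  new={0,1,2,3}  old={}  +wl: 
  step 6. node 5  ⊔preds={0,2}  new={0,1,2,3}  old={}  +wl: 
  step 7. node 0  ⊔preds={0,1,2,3}  new={0,1,2,3}  stable
  step 8. node 1  ⊔preds={0,1,2,3}  new={0,1,2,3}  old={0,2,3}  +wl: 0
  step 9. node 0  ⊔preds={0,1,2,3}  new={0,1,2,3}  stable

Least fixpoint reached:
  node 0: {0,1,2,3}
  node 1: {0,1,2,3}
  node 2: {0,2}
  node 3: {0,1,2,3}
  node 4: {0,1,2,3}
  node 5: {0,1,2,3}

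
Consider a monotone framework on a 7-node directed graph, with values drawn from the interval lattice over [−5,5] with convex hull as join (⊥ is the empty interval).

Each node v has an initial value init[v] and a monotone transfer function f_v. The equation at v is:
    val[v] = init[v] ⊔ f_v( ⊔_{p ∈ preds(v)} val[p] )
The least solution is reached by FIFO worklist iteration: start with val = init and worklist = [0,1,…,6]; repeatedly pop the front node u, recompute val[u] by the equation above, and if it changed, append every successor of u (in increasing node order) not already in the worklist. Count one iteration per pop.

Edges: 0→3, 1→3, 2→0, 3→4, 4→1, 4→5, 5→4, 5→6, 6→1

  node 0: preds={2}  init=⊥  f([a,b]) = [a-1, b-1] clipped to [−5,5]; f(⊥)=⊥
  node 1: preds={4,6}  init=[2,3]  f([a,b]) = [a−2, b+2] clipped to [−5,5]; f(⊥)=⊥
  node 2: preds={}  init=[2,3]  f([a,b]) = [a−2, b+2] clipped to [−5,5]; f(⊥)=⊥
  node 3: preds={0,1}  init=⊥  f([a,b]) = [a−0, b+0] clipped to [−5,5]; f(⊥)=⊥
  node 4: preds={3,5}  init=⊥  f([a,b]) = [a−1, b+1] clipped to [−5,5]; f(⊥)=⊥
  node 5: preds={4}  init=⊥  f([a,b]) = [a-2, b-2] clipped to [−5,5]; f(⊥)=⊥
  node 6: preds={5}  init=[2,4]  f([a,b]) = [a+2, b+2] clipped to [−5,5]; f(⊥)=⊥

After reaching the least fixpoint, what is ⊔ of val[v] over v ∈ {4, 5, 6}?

[-5,5]

Worklist (18 pops):
  #1 pop 0: in=[2,3] → [1,2] (was ⊥); enqueue []
  #2 pop 1: in=[2,4] → [0,5] (was [2,3]); enqueue []
  #3 pop 2: in=⊥ → [2,3] (no change)
  #4 pop 3: in=[0,5] → [0,5] (was ⊥); enqueue []
  #5 pop 4: in=[0,5] → [-1,5] (was ⊥); enqueue [1]
  #6 pop 5: in=[-1,5] → [-3,3] (was ⊥); enqueue [4]
  #7 pop 6: in=[-3,3] → [-1,5] (was [2,4]); enqueue []
  #8 pop 1: in=[-1,5] → [-3,5] (was [0,5]); enqueue [3]
  #9 pop 4: in=[-3,5] → [-4,5] (was [-1,5]); enqueue [1,5]
  #10 pop 3: in=[-3,5] → [-3,5] (was [0,5]); enqueue [4]
  #11 pop 1: in=[-4,5] → [-5,5] (was [-3,5]); enqueue [3]
  #12 pop 5: in=[-4,5] → [-5,3] (was [-3,3]); enqueue [6]
  #13 pop 4: in=[-5,5] → [-5,5] (was [-4,5]); enqueue [1,5]
  #14 pop 3: in=[-5,5] → [-5,5] (was [-3,5]); enqueue [4]
  #15 pop 6: in=[-5,3] → [-3,5] (was [-1,5]); enqueue []
  #16 pop 1: in=[-5,5] → [-5,5] (no change)
  #17 pop 5: in=[-5,5] → [-5,3] (no change)
  #18 pop 4: in=[-5,5] → [-5,5] (no change)

Fixpoint:
  val[0] = [1,2]
  val[1] = [-5,5]
  val[2] = [2,3]
  val[3] = [-5,5]
  val[4] = [-5,5]
  val[5] = [-5,3]
  val[6] = [-3,5]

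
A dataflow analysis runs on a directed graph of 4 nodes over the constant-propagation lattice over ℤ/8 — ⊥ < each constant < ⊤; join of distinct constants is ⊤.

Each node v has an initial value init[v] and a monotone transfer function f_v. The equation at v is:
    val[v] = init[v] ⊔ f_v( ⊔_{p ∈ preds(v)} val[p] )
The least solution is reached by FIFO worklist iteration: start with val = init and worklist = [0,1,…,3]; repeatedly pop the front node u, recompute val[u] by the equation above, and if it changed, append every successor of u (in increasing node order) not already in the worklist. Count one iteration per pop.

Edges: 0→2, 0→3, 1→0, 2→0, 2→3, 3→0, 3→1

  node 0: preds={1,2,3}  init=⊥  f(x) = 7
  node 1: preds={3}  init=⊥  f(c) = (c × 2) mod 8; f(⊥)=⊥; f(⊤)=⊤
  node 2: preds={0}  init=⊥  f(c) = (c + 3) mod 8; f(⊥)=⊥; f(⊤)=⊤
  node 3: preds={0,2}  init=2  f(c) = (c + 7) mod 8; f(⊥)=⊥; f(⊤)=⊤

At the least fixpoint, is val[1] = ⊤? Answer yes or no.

yes

Iteration log — 7 steps:
  step 1. node 0  ⊔preds=2  new=7  old=⊥  +wl: 
  step 2. node 1  ⊔preds=2  new=4  old=⊥  +wl: 0
  step 3. node 2  ⊔preds=7  new=2  old=⊥  +wl: 
  step 4. node 3  ⊔preds=⊤  new=⊤  old=2  +wl: 1
  step 5. node 0  ⊔preds=⊤  new=7  stable
  step 6. node 1  ⊔preds=⊤  new=⊤  old=4  +wl: 0
  step 7. node 0  ⊔preds=⊤  new=7  stable

Least fixpoint reached:
  node 0: 7
  node 1: ⊤
  node 2: 2
  node 3: ⊤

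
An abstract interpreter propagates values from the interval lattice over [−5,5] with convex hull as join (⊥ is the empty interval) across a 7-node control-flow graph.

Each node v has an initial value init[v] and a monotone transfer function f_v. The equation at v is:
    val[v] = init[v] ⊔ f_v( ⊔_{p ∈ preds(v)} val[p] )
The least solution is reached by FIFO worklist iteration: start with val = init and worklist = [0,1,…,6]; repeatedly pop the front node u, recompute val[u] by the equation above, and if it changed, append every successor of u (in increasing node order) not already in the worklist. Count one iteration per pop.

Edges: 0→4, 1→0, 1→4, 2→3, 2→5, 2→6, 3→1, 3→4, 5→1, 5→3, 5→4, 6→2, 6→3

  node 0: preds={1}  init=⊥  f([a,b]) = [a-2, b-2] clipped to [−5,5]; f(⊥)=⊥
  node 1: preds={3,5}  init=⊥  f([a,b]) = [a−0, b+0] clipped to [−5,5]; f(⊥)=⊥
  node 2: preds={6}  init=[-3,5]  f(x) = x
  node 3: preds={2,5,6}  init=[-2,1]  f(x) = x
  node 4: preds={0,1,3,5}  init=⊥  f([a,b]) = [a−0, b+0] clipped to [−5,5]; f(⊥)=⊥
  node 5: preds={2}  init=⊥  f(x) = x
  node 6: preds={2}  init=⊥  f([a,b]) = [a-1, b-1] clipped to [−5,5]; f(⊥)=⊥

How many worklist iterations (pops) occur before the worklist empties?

31

Trace (31 dequeues):
  [1] u=0 | in ⊥ | out ⊥ | ==
  [2] u=1 | in [-2,1] | out [-2,1] | prev ⊥ | push {0}
  [3] u=2 | in ⊥ | out [-3,5] | ==
  [4] u=3 | in [-3,5] | out [-3,5] | prev [-2,1] | push {1}
  [5] u=4 | in [-3,5] | out [-3,5] | prev ⊥ | push {}
  [6] u=5 | in [-3,5] | out [-3,5] | prev ⊥ | push {3,4}
  [7] u=6 | in [-3,5] | out [-4,4] | prev ⊥ | push {2}
  [8] u=0 | in [-2,1] | out [-4,-1] | prev ⊥ | push {}
  [9] u=1 | in [-3,5] | out [-3,5] | prev [-2,1] | push {0}
  [10] u=3 | in [-4,5] | out [-4,5] | prev [-3,5] | push {1}
  [11] u=4 | in [-4,5] | out [-4,5] | prev [-3,5] | push {}
  [12] u=2 | in [-4,4] | out [-4,5] | prev [-3,5] | push {3,5,6}
  [13] u=0 | in [-3,5] | out [-5,3] | prev [-4,-1] | push {4}
  [14] u=1 | in [-4,5] | out [-4,5] | prev [-3,5] | push {0}
  [15] u=3 | in [-4,5] | out [-4,5] | ==
  [16] u=5 | in [-4,5] | out [-4,5] | prev [-3,5] | push {1,3}
  [17] u=6 | in [-4,5] | out [-5,4] | prev [-4,4] | push {2}
  [18] u=4 | in [-5,5] | out [-5,5] | prev [-4,5] | push {}
  [19] u=0 | in [-4,5] | out [-5,3] | ==
  [20] u=1 | in [-4,5] | out [-4,5] | ==
  [21] u=3 | in [-5,5] | out [-5,5] | prev [-4,5] | push {1,4}
  [22] u=2 | in [-5,4] | out [-5,5] | prev [-4,5] | push {3,5,6}
  [23] u=1 | in [-5,5] | out [-5,5] | prev [-4,5] | push {0}
  [24] u=4 | in [-5,5] | out [-5,5] | ==
  [25] u=3 | in [-5,5] | out [-5,5] | ==
  [26] u=5 | in [-5,5] | out [-5,5] | prev [-4,5] | push {1,3,4}
  [27] u=6 | in [-5,5] | out [-5,4] | ==
  [28] u=0 | in [-5,5] | out [-5,3] | ==
  [29] u=1 | in [-5,5] | out [-5,5] | ==
  [30] u=3 | in [-5,5] | out [-5,5] | ==
  [31] u=4 | in [-5,5] | out [-5,5] | ==

Converged values:
  [0] [-5,3]
  [1] [-5,5]
  [2] [-5,5]
  [3] [-5,5]
  [4] [-5,5]
  [5] [-5,5]
  [6] [-5,4]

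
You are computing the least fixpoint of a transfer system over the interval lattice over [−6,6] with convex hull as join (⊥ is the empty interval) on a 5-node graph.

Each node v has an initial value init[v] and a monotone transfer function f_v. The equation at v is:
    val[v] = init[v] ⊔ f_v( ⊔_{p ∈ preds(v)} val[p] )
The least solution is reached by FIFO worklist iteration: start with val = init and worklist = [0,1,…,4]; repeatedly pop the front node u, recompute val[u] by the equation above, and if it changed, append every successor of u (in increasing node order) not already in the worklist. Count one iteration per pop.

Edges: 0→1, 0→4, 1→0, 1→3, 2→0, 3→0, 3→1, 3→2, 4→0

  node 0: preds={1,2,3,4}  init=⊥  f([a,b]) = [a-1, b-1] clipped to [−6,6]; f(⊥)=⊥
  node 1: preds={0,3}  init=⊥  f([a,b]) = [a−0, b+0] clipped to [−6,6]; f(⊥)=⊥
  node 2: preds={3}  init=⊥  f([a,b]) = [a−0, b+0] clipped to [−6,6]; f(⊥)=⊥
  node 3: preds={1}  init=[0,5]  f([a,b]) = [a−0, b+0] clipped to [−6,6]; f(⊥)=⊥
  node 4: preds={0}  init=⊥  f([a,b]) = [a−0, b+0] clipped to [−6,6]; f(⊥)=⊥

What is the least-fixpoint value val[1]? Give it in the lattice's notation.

Trace (35 dequeues):
  [1] u=0 | in [0,5] | out [-1,4] | prev ⊥ | push {}
  [2] u=1 | in [-1,5] | out [-1,5] | prev ⊥ | push {0}
  [3] u=2 | in [0,5] | out [0,5] | prev ⊥ | push {}
  [4] u=3 | in [-1,5] | out [-1,5] | prev [0,5] | push {1,2}
  [5] u=4 | in [-1,4] | out [-1,4] | prev ⊥ | push {}
  [6] u=0 | in [-1,5] | out [-2,4] | prev [-1,4] | push {4}
  [7] u=1 | in [-2,5] | out [-2,5] | prev [-1,5] | push {0,3}
  [8] u=2 | in [-1,5] | out [-1,5] | prev [0,5] | push {}
  [9] u=4 | in [-2,4] | out [-2,4] | prev [-1,4] | push {}
  [10] u=0 | in [-2,5] | out [-3,4] | prev [-2,4] | push {1,4}
  [11] u=3 | in [-2,5] | out [-2,5] | prev [-1,5] | push {0,2}
  [12] u=1 | in [-3,5] | out [-3,5] | prev [-2,5] | push {3}
  [13] u=4 | in [-3,4] | out [-3,4] | prev [-2,4] | push {}
  [14] u=0 | in [-3,5] | out [-4,4] | prev [-3,4] | push {1,4}
  [15] u=2 | in [-2,5] | out [-2,5] | prev [-1,5] | push {0}
  [16] u=3 | in [-3,5] | out [-3,5] | prev [-2,5] | push {2}
  [17] u=1 | in [-4,5] | out [-4,5] | prev [-3,5] | push {3}
  [18] u=4 | in [-4,4] | out [-4,4] | prev [-3,4] | push {}
  [19] u=0 | in [-4,5] | out [-5,4] | prev [-4,4] | push {1,4}
  [20] u=2 | in [-3,5] | out [-3,5] | prev [-2,5] | push {0}
  [21] u=3 | in [-4,5] | out [-4,5] | prev [-3,5] | push {2}
  [22] u=1 | in [-5,5] | out [-5,5] | prev [-4,5] | push {3}
  [23] u=4 | in [-5,4] | out [-5,4] | prev [-4,4] | push {}
  [24] u=0 | in [-5,5] | out [-6,4] | prev [-5,4] | push {1,4}
  [25] u=2 | in [-4,5] | out [-4,5] | prev [-3,5] | push {0}
  [26] u=3 | in [-5,5] | out [-5,5] | prev [-4,5] | push {2}
  [27] u=1 | in [-6,5] | out [-6,5] | prev [-5,5] | push {3}
  [28] u=4 | in [-6,4] | out [-6,4] | prev [-5,4] | push {}
  [29] u=0 | in [-6,5] | out [-6,4] | ==
  [30] u=2 | in [-5,5] | out [-5,5] | prev [-4,5] | push {0}
  [31] u=3 | in [-6,5] | out [-6,5] | prev [-5,5] | push {1,2}
  [32] u=0 | in [-6,5] | out [-6,4] | ==
  [33] u=1 | in [-6,5] | out [-6,5] | ==
  [34] u=2 | in [-6,5] | out [-6,5] | prev [-5,5] | push {0}
  [35] u=0 | in [-6,5] | out [-6,4] | ==

Converged values:
  [0] [-6,4]
  [1] [-6,5]
  [2] [-6,5]
  [3] [-6,5]
  [4] [-6,4]

[-6,5]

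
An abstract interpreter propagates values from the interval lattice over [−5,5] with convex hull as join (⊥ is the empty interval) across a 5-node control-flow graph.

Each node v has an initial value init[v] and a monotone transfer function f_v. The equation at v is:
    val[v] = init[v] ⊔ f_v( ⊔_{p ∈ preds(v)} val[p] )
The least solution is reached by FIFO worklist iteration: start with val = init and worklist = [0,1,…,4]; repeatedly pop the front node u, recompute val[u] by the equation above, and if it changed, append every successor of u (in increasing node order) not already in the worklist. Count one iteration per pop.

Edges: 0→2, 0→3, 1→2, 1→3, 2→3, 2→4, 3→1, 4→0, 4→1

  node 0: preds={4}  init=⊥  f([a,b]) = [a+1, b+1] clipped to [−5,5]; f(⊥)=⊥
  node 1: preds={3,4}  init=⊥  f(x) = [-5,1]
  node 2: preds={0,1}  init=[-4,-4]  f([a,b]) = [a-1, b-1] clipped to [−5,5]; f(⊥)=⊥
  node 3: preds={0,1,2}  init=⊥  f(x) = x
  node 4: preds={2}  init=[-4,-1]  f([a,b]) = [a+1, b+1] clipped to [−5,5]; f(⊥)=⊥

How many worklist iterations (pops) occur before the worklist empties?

27

Trace (27 dequeues):
  [1] u=0 | in [-4,-1] | out [-3,0] | prev ⊥ | push {}
  [2] u=1 | in [-4,-1] | out [-5,1] | prev ⊥ | push {}
  [3] u=2 | in [-5,1] | out [-5,0] | prev [-4,-4] | push {}
  [4] u=3 | in [-5,1] | out [-5,1] | prev ⊥ | push {1}
  [5] u=4 | in [-5,0] | out [-4,1] | prev [-4,-1] | push {0}
  [6] u=1 | in [-5,1] | out [-5,1] | ==
  [7] u=0 | in [-4,1] | out [-3,2] | prev [-3,0] | push {2,3}
  [8] u=2 | in [-5,2] | out [-5,1] | prev [-5,0] | push {4}
  [9] u=3 | in [-5,2] | out [-5,2] | prev [-5,1] | push {1}
  [10] u=4 | in [-5,1] | out [-4,2] | prev [-4,1] | push {0}
  [11] u=1 | in [-5,2] | out [-5,1] | ==
  [12] u=0 | in [-4,2] | out [-3,3] | prev [-3,2] | push {2,3}
  [13] u=2 | in [-5,3] | out [-5,2] | prev [-5,1] | push {4}
  [14] u=3 | in [-5,3] | out [-5,3] | prev [-5,2] | push {1}
  [15] u=4 | in [-5,2] | out [-4,3] | prev [-4,2] | push {0}
  [16] u=1 | in [-5,3] | out [-5,1] | ==
  [17] u=0 | in [-4,3] | out [-3,4] | prev [-3,3] | push {2,3}
  [18] u=2 | in [-5,4] | out [-5,3] | prev [-5,2] | push {4}
  [19] u=3 | in [-5,4] | out [-5,4] | prev [-5,3] | push {1}
  [20] u=4 | in [-5,3] | out [-4,4] | prev [-4,3] | push {0}
  [21] u=1 | in [-5,4] | out [-5,1] | ==
  [22] u=0 | in [-4,4] | out [-3,5] | prev [-3,4] | push {2,3}
  [23] u=2 | in [-5,5] | out [-5,4] | prev [-5,3] | push {4}
  [24] u=3 | in [-5,5] | out [-5,5] | prev [-5,4] | push {1}
  [25] u=4 | in [-5,4] | out [-4,5] | prev [-4,4] | push {0}
  [26] u=1 | in [-5,5] | out [-5,1] | ==
  [27] u=0 | in [-4,5] | out [-3,5] | ==

Converged values:
  [0] [-3,5]
  [1] [-5,1]
  [2] [-5,4]
  [3] [-5,5]
  [4] [-4,5]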